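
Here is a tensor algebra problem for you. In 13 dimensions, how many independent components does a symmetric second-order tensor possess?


A symmetric rank-2 tensor in d dimensions has d(d+1)/2 independent components.
d = 13
d(d+1)/2 = 13 * 14 / 2 = 182 / 2 = 91

91


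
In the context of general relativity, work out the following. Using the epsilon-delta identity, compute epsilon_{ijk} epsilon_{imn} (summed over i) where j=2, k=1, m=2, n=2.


Using the identity: epsilon_{ijk} epsilon_{imn} = delta_{jm} delta_{kn} - delta_{jn} delta_{km}.
delta_{22} = 1
delta_{12} = 0
delta_{22} = 1
delta_{12} = 0
Result = 1 * 0 - 1 * 0 = 0 - 0 = 0

0


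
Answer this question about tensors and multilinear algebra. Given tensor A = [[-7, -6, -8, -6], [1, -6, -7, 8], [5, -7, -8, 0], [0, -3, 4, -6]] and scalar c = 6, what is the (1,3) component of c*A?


Scalar multiplication: (cA)_{ij} = c * A_{ij}.
c = 6
A_{13} = -8
(cA)_{13} = 6 * -8 = -48

-48


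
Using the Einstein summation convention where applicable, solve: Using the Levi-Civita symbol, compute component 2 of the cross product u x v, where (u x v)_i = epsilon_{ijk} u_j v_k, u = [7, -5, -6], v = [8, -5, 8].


(u x v)_2 = sum_{j,k} epsilon_{2jk} u_j v_k. Only permutations of (1,2,3) contribute; the two non-zero terms are:
eps_{213} u_1 v_3 = -1 * 7 * 8 = -56
eps_{231} u_3 v_1 = 1 * -6 * 8 = -48
(u x v)_2 = -104

-104


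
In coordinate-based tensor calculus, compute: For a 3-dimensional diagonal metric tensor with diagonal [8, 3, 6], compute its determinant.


For a diagonal metric, the determinant is the product of diagonal entries.
Diagonal entries: 8, 3, 6
det(g) = 8 * 3 * 6 = 144

144


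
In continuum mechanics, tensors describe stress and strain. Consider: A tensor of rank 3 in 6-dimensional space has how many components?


The number of components of a rank-r tensor in d dimensions is d^r.
Here d = 6 and r = 3.
6^3 = 216

216


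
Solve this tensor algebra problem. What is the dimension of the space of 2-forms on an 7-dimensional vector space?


The dimension of the space of p-forms on an n-dimensional space is C(n, p).
n = 7, p = 2
C(7, 2) = 7! / (2! * 5!) = 21

21


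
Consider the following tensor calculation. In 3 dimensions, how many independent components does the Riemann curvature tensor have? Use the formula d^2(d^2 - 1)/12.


The Riemann tensor in d dimensions has d^2(d^2 - 1)/12 independent components.
d = 3, so d^2 = 9
d^2 - 1 = 8
d^2(d^2 - 1) = 9 * 8 = 72
Divide by 12: 72 / 12 = 6

6


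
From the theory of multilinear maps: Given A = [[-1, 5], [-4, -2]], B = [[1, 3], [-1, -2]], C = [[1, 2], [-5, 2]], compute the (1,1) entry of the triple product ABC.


(ABC)_{11} = sum_m (AB)_{1m} C_{m1}. First compute row 1 of AB.
(AB)_{11} = -1*1 + 5*-1 = -6
(AB)_{12} = -1*3 + 5*-2 = -13
Now contract with column 1 of C:
(AB)_{11} * C_{11} = -6 * 1 = -6
(AB)_{12} * C_{21} = -13 * -5 = 65
(ABC)_{11} = -6 + 65 = 59

59


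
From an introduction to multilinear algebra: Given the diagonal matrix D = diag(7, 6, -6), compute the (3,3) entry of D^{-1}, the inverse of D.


For a diagonal matrix, the inverse has entries (D^{-1})_{ii} = 1/d_{ii}.
The diagonal entries are: d_{11} = 7, d_{22} = 6, d_{33} = -6
We need (D^{-1})_{33} = 1/d_{33} = 1/-6 = -1/6

-1/6


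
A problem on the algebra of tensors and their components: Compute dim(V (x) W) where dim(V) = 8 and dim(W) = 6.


The dimension of a tensor product is the product of dimensions.
dim(V) = 8, dim(W) = 6
dim(V (x) W) = 8 * 6 = 48

48


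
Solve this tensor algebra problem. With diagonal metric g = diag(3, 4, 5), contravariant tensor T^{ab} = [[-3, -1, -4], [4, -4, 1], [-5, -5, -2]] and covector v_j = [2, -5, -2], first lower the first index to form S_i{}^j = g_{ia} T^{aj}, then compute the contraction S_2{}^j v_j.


Step 1: lower the first index. For a diagonal metric, g_{ia} T^{aj} = g_{ii} T^{ij} (no sum on i).
g_{22} = 4
S_2{}^1 = 4 * T^{21} = 4 * 4 = 16
S_2{}^2 = 4 * T^{22} = 4 * -4 = -16
S_2{}^3 = 4 * T^{23} = 4 * 1 = 4
Step 2: contract S_2{}^j with v_j.
S_2{}^1 * v_1 = 16 * 2 = 32
S_2{}^2 * v_2 = -16 * -5 = 80
S_2{}^3 * v_3 = 4 * -2 = -8
Result = 32 + 80 + -8 = 104

104


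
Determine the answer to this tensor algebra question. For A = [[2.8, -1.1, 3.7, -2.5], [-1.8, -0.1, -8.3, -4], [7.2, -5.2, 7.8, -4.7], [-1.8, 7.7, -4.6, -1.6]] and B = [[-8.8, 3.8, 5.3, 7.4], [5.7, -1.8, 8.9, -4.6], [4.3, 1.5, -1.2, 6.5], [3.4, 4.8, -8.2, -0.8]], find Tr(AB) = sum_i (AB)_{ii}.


Tr(AB) = sum_i (AB)_{ii} where (AB)_{ii} = sum_k A_{ik} B_{ki}.
(AB)_{11} = 2.8*-8.8 + -1.1*5.7 + 3.7*4.3 + -2.5*3.4 = -23.5
(AB)_{22} = -1.8*3.8 + -0.1*-1.8 + -8.3*1.5 + -4*4.8 = -38.31
(AB)_{33} = 7.2*5.3 + -5.2*8.9 + 7.8*-1.2 + -4.7*-8.2 = 21.06
(AB)_{44} = -1.8*7.4 + 7.7*-4.6 + -4.6*6.5 + -1.6*-0.8 = -77.36
Tr(AB) = -23.5 + -38.31 + 21.06 + -77.36 = -118.11

-118.11


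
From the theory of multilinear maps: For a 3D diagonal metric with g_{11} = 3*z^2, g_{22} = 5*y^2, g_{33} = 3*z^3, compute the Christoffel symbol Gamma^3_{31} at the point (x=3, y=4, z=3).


For a diagonal metric, Gamma^k_{ij} = (1/2) g^{kk} (dg_{ik}/dx_j + dg_{jk}/dx_i - dg_{ij}/dx_k).
The metric is diagonal, so g_{ab} = 0 for a != b.
At the given point: g_{11} = 27, g_{22} = 80, g_{33} = 81
g^{33} = 1/81
dg_{33}/dx_1 = dg_{33}/dx_1 = 0
dg_{13}/dx_3 = 0 (off-diagonal)
dg_{31}/dx_3 = 0 (off-diagonal)
Numerator = 0 + 0 - 0 = 0
Gamma^3_{31} = 0 / (2 * 81) = 0

0


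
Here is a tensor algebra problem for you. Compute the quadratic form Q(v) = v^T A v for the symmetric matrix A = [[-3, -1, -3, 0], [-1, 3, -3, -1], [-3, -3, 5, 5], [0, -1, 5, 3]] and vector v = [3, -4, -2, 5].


First compute Av:
(Av)_1 = -3*3 + -1*-4 + -3*-2 + 0*5 = 1
(Av)_2 = -1*3 + 3*-4 + -3*-2 + -1*5 = -14
(Av)_3 = -3*3 + -3*-4 + 5*-2 + 5*5 = 18
(Av)_4 = 0*3 + -1*-4 + 5*-2 + 3*5 = 9
Av = [1, -14, 18, 9]
Then v^T (Av) = 3*1 + -4*-14 + -2*18 + 5*9
= 3 + 56 + -36 + 45 = 68

68


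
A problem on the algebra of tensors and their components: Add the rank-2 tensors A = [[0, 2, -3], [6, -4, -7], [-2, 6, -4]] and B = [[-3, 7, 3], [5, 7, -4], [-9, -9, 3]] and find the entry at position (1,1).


Tensor addition is component-wise: (A + B)_{ij} = A_{ij} + B_{ij}.
A_{11} = 0
B_{11} = -3
(A + B)_{11} = 0 + -3 = -3

-3


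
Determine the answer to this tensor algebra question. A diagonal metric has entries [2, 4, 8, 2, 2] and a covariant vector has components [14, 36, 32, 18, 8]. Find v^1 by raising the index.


To raise an index with a diagonal metric: v^i = v_i / g_{ii}.
For index 1: v_1 = 14, g_{11} = 2
v^1 = 14 / 2 = 7

7


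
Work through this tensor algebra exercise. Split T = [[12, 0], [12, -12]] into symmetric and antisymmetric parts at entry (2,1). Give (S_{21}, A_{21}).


T_{21} = 12
T_{12} = 0
S_{21} = (12 + 0)/2 = 12/2 = 6
A_{21} = (12 - 0)/2 = 12/2 = 6
Check: S + A = 6 + 6 = 12 = T_{21}.

(6, 6)


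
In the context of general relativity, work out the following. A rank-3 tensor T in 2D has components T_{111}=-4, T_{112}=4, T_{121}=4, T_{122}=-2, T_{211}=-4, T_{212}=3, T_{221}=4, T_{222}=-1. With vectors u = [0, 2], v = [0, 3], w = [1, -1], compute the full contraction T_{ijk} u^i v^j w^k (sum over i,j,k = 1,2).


S = sum over i,j,k of T_{ijk} u_i v_j w_k. Expanding all 8 terms:
T_{111}*u_1*v_1*w_1 = -4*0*0*1 = 0  (running total: 0)
T_{112}*u_1*v_1*w_2 = 4*0*0*-1 = 0  (running total: 0)
T_{121}*u_1*v_2*w_1 = 4*0*3*1 = 0  (running total: 0)
T_{122}*u_1*v_2*w_2 = -2*0*3*-1 = 0  (running total: 0)
T_{211}*u_2*v_1*w_1 = -4*2*0*1 = 0  (running total: 0)
T_{212}*u_2*v_1*w_2 = 3*2*0*-1 = 0  (running total: 0)
T_{221}*u_2*v_2*w_1 = 4*2*3*1 = 24  (running total: 24)
T_{222}*u_2*v_2*w_2 = -1*2*3*-1 = 6  (running total: 30)
S = 30

30


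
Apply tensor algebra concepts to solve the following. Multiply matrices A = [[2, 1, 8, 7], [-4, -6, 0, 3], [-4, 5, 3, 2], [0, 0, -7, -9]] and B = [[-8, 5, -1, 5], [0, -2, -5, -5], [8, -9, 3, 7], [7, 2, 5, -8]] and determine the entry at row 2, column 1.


(AB)_{ij} = sum_k A_{ik} B_{kj}.
For i=2, j=1:
A_{21} * B_{11} = -4 * -8 = 32
A_{22} * B_{21} = -6 * 0 = 0
A_{23} * B_{31} = 0 * 8 = 0
A_{24} * B_{41} = 3 * 7 = 21
Sum = 32 + 0 + 0 + 21 = 53

53


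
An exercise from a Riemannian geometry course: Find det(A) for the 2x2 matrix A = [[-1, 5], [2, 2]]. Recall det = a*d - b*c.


For a 2x2 matrix [[a, b], [c, d]], det = a*d - b*c.
a = -1, b = 5, c = 2, d = 2
a*d = -1 * 2 = -2
b*c = 5 * 2 = 10
det = -2 - 10 = -12

-12


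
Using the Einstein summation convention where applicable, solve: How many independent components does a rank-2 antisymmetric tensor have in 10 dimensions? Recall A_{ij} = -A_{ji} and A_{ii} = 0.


An antisymmetric rank-2 tensor satisfies A_{ij} = -A_{ji}, so diagonal entries are zero.
The independent components are the upper-triangular entries: C(n, 2) = n(n-1)/2.
n = 10
C(10, 2) = 10 * 9 / 2 = 90 / 2 = 45

45


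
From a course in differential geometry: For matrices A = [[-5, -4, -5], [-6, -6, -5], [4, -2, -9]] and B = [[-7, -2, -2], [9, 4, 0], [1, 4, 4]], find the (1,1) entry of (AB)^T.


(AB)^T_{ij} = (AB)_{ji} = sum_k A_{jk} B_{ki}.
For i=1, j=1 we need (AB)_{11}:
A_{11} * B_{11} = -5 * -7 = 35
A_{12} * B_{21} = -4 * 9 = -36
A_{13} * B_{31} = -5 * 1 = -5
Sum = 35 + -36 + -5 = -6

-6


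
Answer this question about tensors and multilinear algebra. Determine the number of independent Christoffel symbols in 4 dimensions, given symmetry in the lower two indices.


Christoffel symbols Gamma^k_{ij} are symmetric in i,j, so there are d * d(d+1)/2 independent symbols.
d = 4
d(d+1)/2 = 4 * 5 / 2 = 10
Total = 4 * 10 = 40

40


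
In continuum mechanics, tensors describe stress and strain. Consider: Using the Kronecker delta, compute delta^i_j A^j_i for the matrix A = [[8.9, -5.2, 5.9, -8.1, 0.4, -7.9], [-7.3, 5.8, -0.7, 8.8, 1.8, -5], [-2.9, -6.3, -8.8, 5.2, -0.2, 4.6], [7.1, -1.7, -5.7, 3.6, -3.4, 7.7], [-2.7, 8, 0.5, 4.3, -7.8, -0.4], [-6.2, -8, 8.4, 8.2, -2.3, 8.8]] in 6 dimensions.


The contraction (trace) of a rank-2 tensor is the sum of its diagonal elements.
Diagonal entries: A[1,1] = 8.9, A[2,2] = 5.8, A[3,3] = -8.8, A[4,4] = 3.6, A[5,5] = -7.8, A[6,6] = 8.8
Tr(A) = 8.9 + 5.8 + -8.8 + 3.6 + -7.8 + 8.8 = 10.5

10.5


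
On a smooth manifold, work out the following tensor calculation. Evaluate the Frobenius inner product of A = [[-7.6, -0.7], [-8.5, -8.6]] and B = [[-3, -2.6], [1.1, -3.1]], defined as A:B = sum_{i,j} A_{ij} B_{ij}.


A:B = sum over all i,j of A_{ij} * B_{ij}.
Row 1: -7.6*-3=22.8, -0.7*-2.6=1.82 => row sum = 24.62
Row 2: -8.5*1.1=-9.35, -8.6*-3.1=26.66 => row sum = 17.31
Total = 24.62 + 17.31 = 41.93

41.93


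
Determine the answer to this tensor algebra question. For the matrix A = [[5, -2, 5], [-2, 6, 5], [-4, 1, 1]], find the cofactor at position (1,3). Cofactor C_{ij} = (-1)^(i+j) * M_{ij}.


To find cofactor C_{13}, delete row 1 and column 3.
The resulting 2x2 submatrix is: [[-2, 6], [-4, 1]]
Minor M_{13} = -2*1 - 6*-4
  = -2 - -24 = 22
Sign = (-1)^(1+3) = (-1)^4 = 1
Cofactor C_{13} = 1 * 22 = 22

22


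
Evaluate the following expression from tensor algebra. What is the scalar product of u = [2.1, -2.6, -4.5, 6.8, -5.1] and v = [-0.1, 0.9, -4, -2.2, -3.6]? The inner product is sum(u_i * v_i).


The inner product u . v = sum of u_i * v_i.
Term-by-term: 2.1 * -0.1, -2.6 * 0.9, -4.5 * -4, 6.8 * -2.2, -5.1 * -3.6
Products: -0.21, -2.34, 18, -14.96, 18.36
Sum = -0.21 + -2.34 + 18 + -14.96 + 18.36 = 18.85

18.85


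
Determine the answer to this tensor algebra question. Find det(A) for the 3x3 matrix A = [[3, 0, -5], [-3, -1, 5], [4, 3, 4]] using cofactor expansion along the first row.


Expanding along the first row, det(A) = a11*M_11 - a12*M_12 + a13*M_13, where M_1j is the (1,j) minor.
Minor M_11 = -1*4 - 5*3 = -19
Minor M_12 = -3*4 - 5*4 = -32
Minor M_13 = -3*3 - -1*4 = -5
det = 3*(-19) - 0*(-32) + -5*(-5)
    = -57 - 0 + 25
    = -32

-32


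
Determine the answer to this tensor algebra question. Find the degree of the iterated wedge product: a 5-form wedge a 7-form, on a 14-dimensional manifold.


The degree of a wedge product is the sum of the degrees of the individual forms.
Degrees: 5, 7
Total degree = 5 + 7 = 12

12


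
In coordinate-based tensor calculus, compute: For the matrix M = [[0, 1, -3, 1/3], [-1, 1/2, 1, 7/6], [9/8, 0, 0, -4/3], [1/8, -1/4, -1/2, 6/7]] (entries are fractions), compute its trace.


The trace is the sum of diagonal entries.
Diagonal: M[1,1] = 0, M[2,2] = 1/2, M[3,3] = 0, M[4,4] = 6/7
Tr(M) = 0 + 1/2 + 0 + 6/7
Computing step by step:
After adding M[1,1]: 0
After adding M[2,2]: 1/2
After adding M[3,3]: 1/2
After adding M[4,4]: 19/14
Tr(M) = 19/14

19/14


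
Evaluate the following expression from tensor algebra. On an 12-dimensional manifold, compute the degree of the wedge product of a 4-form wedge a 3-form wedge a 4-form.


The degree of a wedge product is the sum of the degrees of the individual forms.
Degrees: 4, 3, 4
Total degree = 4 + 3 + 4 = 11

11


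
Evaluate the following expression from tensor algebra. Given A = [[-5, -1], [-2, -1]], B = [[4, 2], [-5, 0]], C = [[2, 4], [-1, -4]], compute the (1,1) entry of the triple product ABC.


(ABC)_{11} = sum_m (AB)_{1m} C_{m1}. First compute row 1 of AB.
(AB)_{11} = -5*4 + -1*-5 = -15
(AB)_{12} = -5*2 + -1*0 = -10
Now contract with column 1 of C:
(AB)_{11} * C_{11} = -15 * 2 = -30
(AB)_{12} * C_{21} = -10 * -1 = 10
(ABC)_{11} = -30 + 10 = -20

-20


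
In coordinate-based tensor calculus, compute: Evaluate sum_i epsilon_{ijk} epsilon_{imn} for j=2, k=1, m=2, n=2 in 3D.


Using the identity: epsilon_{ijk} epsilon_{imn} = delta_{jm} delta_{kn} - delta_{jn} delta_{km}.
delta_{22} = 1
delta_{12} = 0
delta_{22} = 1
delta_{12} = 0
Result = 1 * 0 - 1 * 0 = 0 - 0 = 0

0


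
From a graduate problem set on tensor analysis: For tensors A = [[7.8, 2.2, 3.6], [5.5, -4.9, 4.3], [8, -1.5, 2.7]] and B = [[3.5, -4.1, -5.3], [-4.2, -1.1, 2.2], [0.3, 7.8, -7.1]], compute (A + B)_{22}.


Tensor addition is component-wise: (A + B)_{ij} = A_{ij} + B_{ij}.
A_{22} = -4.9
B_{22} = -1.1
(A + B)_{22} = -4.9 + -1.1 = -6

-6


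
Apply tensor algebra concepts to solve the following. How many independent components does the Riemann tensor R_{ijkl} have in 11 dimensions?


The Riemann tensor in d dimensions has d^2(d^2 - 1)/12 independent components.
d = 11, so d^2 = 121
d^2 - 1 = 120
d^2(d^2 - 1) = 121 * 120 = 14520
Divide by 12: 14520 / 12 = 1210

1210


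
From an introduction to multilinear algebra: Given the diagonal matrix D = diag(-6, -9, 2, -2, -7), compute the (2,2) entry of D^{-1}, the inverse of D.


For a diagonal matrix, the inverse has entries (D^{-1})_{ii} = 1/d_{ii}.
The diagonal entries are: d_{11} = -6, d_{22} = -9, d_{33} = 2, d_{44} = -2, d_{55} = -7
We need (D^{-1})_{22} = 1/d_{22} = 1/-9 = -1/9

-1/9


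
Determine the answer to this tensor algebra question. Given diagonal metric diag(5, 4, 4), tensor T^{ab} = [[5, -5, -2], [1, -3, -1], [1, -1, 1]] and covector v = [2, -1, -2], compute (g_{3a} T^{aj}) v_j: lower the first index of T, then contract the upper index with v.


Step 1: lower the first index. For a diagonal metric, g_{ia} T^{aj} = g_{ii} T^{ij} (no sum on i).
g_{33} = 4
S_3{}^1 = 4 * T^{31} = 4 * 1 = 4
S_3{}^2 = 4 * T^{32} = 4 * -1 = -4
S_3{}^3 = 4 * T^{33} = 4 * 1 = 4
Step 2: contract S_3{}^j with v_j.
S_3{}^1 * v_1 = 4 * 2 = 8
S_3{}^2 * v_2 = -4 * -1 = 4
S_3{}^3 * v_3 = 4 * -2 = -8
Result = 8 + 4 + -8 = 4

4


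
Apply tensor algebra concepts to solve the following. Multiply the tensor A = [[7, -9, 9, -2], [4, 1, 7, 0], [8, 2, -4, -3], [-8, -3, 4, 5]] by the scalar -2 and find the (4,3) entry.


Scalar multiplication: (cA)_{ij} = c * A_{ij}.
c = -2
A_{43} = 4
(cA)_{43} = -2 * 4 = -8

-8


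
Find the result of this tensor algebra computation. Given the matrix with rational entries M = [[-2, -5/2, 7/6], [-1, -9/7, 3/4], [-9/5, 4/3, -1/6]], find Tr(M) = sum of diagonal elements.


The trace is the sum of diagonal entries.
Diagonal: M[1,1] = -2, M[2,2] = -9/7, M[3,3] = -1/6
Tr(M) = -2 + -9/7 + -1/6
Computing step by step:
After adding M[1,1]: -2
After adding M[2,2]: -23/7
After adding M[3,3]: -145/42
Tr(M) = -145/42

-145/42


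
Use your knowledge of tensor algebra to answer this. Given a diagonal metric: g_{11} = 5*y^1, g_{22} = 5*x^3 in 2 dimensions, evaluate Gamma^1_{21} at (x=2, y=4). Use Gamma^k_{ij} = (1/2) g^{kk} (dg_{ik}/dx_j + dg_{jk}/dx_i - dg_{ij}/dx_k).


For a diagonal metric, Gamma^k_{ij} = (1/2) g^{kk} (dg_{ik}/dx_j + dg_{jk}/dx_i - dg_{ij}/dx_k).
The metric is diagonal, so g_{ab} = 0 for a != b.
At the given point: g_{11} = 20, g_{22} = 40
g^{11} = 1/20
dg_{21}/dx_1 = 0 (off-diagonal)
dg_{11}/dx_2 = dg_{11}/dx_2 = 5
dg_{21}/dx_1 = 0 (off-diagonal)
Numerator = 0 + 5 - 0 = 5
Gamma^1_{21} = 5 / (2 * 20) = 1/8

1/8


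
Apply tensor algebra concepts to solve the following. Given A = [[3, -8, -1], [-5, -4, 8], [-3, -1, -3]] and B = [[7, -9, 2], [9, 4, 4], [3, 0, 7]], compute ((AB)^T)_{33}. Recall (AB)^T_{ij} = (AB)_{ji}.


(AB)^T_{ij} = (AB)_{ji} = sum_k A_{jk} B_{ki}.
For i=3, j=3 we need (AB)_{33}:
A_{31} * B_{13} = -3 * 2 = -6
A_{32} * B_{23} = -1 * 4 = -4
A_{33} * B_{33} = -3 * 7 = -21
Sum = -6 + -4 + -21 = -31

-31


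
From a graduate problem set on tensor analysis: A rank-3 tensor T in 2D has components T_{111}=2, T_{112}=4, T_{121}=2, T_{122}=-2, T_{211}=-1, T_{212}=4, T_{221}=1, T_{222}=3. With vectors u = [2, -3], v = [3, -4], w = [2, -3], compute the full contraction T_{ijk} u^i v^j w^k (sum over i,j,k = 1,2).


S = sum over i,j,k of T_{ijk} u_i v_j w_k. Expanding all 8 terms:
T_{111}*u_1*v_1*w_1 = 2*2*3*2 = 24  (running total: 24)
T_{112}*u_1*v_1*w_2 = 4*2*3*-3 = -72  (running total: -48)
T_{121}*u_1*v_2*w_1 = 2*2*-4*2 = -32  (running total: -80)
T_{122}*u_1*v_2*w_2 = -2*2*-4*-3 = -48  (running total: -128)
T_{211}*u_2*v_1*w_1 = -1*-3*3*2 = 18  (running total: -110)
T_{212}*u_2*v_1*w_2 = 4*-3*3*-3 = 108  (running total: -2)
T_{221}*u_2*v_2*w_1 = 1*-3*-4*2 = 24  (running total: 22)
T_{222}*u_2*v_2*w_2 = 3*-3*-4*-3 = -108  (running total: -86)
S = -86

-86


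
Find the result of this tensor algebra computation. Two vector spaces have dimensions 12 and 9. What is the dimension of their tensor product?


The dimension of a tensor product is the product of dimensions.
dim(V) = 12, dim(W) = 9
dim(V (x) W) = 12 * 9 = 108

108


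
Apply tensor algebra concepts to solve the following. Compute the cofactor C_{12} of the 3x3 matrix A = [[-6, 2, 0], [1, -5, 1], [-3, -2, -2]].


To find cofactor C_{12}, delete row 1 and column 2.
The resulting 2x2 submatrix is: [[1, 1], [-3, -2]]
Minor M_{12} = 1*-2 - 1*-3
  = -2 - -3 = 1
Sign = (-1)^(1+2) = (-1)^3 = -1
Cofactor C_{12} = -1 * 1 = -1

-1


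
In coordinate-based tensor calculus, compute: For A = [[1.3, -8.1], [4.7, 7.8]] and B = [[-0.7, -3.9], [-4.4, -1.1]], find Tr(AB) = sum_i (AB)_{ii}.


Tr(AB) = sum_i (AB)_{ii} where (AB)_{ii} = sum_k A_{ik} B_{ki}.
(AB)_{11} = 1.3*-0.7 + -8.1*-4.4 = 34.73
(AB)_{22} = 4.7*-3.9 + 7.8*-1.1 = -26.91
Tr(AB) = 34.73 + -26.91 = 7.82

7.82


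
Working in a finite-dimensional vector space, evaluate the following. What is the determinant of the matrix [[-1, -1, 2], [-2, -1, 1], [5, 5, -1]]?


Expanding along the first row, det(A) = a11*M_11 - a12*M_12 + a13*M_13, where M_1j is the (1,j) minor.
Minor M_11 = -1*-1 - 1*5 = -4
Minor M_12 = -2*-1 - 1*5 = -3
Minor M_13 = -2*5 - -1*5 = -5
det = -1*(-4) - -1*(-3) + 2*(-5)
    = 4 - 3 + -10
    = -9

-9


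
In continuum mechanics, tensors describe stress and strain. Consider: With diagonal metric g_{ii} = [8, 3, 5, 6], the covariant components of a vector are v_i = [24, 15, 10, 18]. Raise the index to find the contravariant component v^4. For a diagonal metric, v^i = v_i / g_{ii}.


To raise an index with a diagonal metric: v^i = v_i / g_{ii}.
For index 4: v_4 = 18, g_{44} = 6
v^4 = 18 / 6 = 3

3


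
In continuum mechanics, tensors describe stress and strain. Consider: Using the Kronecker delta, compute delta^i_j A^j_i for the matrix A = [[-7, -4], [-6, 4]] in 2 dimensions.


The contraction (trace) of a rank-2 tensor is the sum of its diagonal elements.
Diagonal entries: A[1,1] = -7, A[2,2] = 4
Tr(A) = -7 + 4 = -3

-3


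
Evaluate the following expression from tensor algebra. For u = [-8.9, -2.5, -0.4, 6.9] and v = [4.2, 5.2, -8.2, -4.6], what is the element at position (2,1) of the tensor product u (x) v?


The outer product entry T_{ij} = u_i * v_j.
We need i=2, j=1.
u_2 = -2.5, v_1 = 4.2
T_{2,1} = -2.5 * 4.2 = -10.5

-10.5


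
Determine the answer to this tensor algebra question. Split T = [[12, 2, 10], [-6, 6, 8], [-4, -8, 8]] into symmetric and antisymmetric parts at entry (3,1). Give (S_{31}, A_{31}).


T_{31} = -4
T_{13} = 10
S_{31} = (-4 + 10)/2 = 6/2 = 3
A_{31} = (-4 - 10)/2 = -14/2 = -7
Check: S + A = 3 + -7 = -4 = T_{31}.

(3, -7)


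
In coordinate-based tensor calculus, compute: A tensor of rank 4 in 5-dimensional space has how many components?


The number of components of a rank-r tensor in d dimensions is d^r.
Here d = 5 and r = 4.
5^4 = 625

625


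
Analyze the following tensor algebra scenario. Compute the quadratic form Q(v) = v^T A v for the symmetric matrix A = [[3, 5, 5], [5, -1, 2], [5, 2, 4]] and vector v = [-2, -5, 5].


First compute Av:
(Av)_1 = 3*-2 + 5*-5 + 5*5 = -6
(Av)_2 = 5*-2 + -1*-5 + 2*5 = 5
(Av)_3 = 5*-2 + 2*-5 + 4*5 = 0
Av = [-6, 5, 0]
Then v^T (Av) = -2*-6 + -5*5 + 5*0
= 12 + -25 + 0 = -13

-13


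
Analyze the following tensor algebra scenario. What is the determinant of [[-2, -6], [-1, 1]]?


For a 2x2 matrix [[a, b], [c, d]], det = a*d - b*c.
a = -2, b = -6, c = -1, d = 1
a*d = -2 * 1 = -2
b*c = -6 * -1 = 6
det = -2 - 6 = -8

-8


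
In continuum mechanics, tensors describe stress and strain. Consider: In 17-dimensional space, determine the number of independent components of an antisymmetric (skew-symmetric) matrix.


An antisymmetric rank-2 tensor satisfies A_{ij} = -A_{ji}, so diagonal entries are zero.
The independent components are the upper-triangular entries: C(n, 2) = n(n-1)/2.
n = 17
C(17, 2) = 17 * 16 / 2 = 272 / 2 = 136

136


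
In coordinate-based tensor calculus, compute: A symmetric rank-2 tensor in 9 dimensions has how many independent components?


A symmetric rank-2 tensor in d dimensions has d(d+1)/2 independent components.
d = 9
d(d+1)/2 = 9 * 10 / 2 = 90 / 2 = 45

45


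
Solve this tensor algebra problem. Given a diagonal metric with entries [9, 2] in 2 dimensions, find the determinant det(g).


For a diagonal metric, the determinant is the product of diagonal entries.
Diagonal entries: 9, 2
det(g) = 9 * 2 = 18

18


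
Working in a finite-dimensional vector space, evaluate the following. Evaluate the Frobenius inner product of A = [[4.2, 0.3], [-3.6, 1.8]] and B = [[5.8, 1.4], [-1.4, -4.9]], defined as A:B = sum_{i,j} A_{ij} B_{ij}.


A:B = sum over all i,j of A_{ij} * B_{ij}.
Row 1: 4.2*5.8=24.36, 0.3*1.4=0.42 => row sum = 24.78
Row 2: -3.6*-1.4=5.04, 1.8*-4.9=-8.82 => row sum = -3.78
Total = 24.78 + -3.78 = 21

21


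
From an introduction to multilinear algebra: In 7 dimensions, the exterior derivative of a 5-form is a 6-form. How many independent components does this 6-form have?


The exterior derivative of a p-form is a (p+1)-form.
Its number of independent components is C(n, p+1).
n = 7, p+1 = 6
C(7, 6) = 7

7


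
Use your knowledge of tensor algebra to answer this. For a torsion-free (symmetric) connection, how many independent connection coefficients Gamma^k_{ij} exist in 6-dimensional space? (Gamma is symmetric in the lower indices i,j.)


Christoffel symbols Gamma^k_{ij} are symmetric in i,j, so there are d * d(d+1)/2 independent symbols.
d = 6
d(d+1)/2 = 6 * 7 / 2 = 21
Total = 6 * 21 = 126

126


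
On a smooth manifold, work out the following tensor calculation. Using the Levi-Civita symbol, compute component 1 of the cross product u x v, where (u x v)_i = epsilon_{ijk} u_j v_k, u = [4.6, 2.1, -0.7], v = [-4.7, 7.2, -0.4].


(u x v)_1 = sum_{j,k} epsilon_{1jk} u_j v_k. Only permutations of (1,2,3) contribute; the two non-zero terms are:
eps_{123} u_2 v_3 = 1 * 2.1 * -0.4 = -0.84
eps_{132} u_3 v_2 = -1 * -0.7 * 7.2 = 5.04
(u x v)_1 = 4.2

4.2


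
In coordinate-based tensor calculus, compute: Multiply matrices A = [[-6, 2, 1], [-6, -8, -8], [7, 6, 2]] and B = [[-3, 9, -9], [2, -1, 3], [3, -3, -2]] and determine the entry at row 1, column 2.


(AB)_{ij} = sum_k A_{ik} B_{kj}.
For i=1, j=2:
A_{11} * B_{12} = -6 * 9 = -54
A_{12} * B_{22} = 2 * -1 = -2
A_{13} * B_{32} = 1 * -3 = -3
Sum = -54 + -2 + -3 = -59

-59


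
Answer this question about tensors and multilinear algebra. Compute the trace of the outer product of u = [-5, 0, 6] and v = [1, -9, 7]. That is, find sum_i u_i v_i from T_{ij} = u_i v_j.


The outer product gives T_{ij} = u_i v_j.
The trace (contraction) is Tr(T) = sum_i T_{ii} = sum_i u_i v_i.
Diagonal entries:
T_{11} = u_1 * v_1 = -5 * 1 = -5
T_{22} = u_2 * v_2 = 0 * -9 = 0
T_{33} = u_3 * v_3 = 6 * 7 = 42
Tr(T) = -5 + 0 + 42 = 37

37


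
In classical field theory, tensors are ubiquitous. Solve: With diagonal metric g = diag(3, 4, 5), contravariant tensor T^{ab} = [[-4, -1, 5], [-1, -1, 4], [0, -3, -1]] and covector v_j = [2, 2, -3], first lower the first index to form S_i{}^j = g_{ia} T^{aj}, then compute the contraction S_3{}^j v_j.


Step 1: lower the first index. For a diagonal metric, g_{ia} T^{aj} = g_{ii} T^{ij} (no sum on i).
g_{33} = 5
S_3{}^1 = 5 * T^{31} = 5 * 0 = 0
S_3{}^2 = 5 * T^{32} = 5 * -3 = -15
S_3{}^3 = 5 * T^{33} = 5 * -1 = -5
Step 2: contract S_3{}^j with v_j.
S_3{}^1 * v_1 = 0 * 2 = 0
S_3{}^2 * v_2 = -15 * 2 = -30
S_3{}^3 * v_3 = -5 * -3 = 15
Result = 0 + -30 + 15 = -15

-15


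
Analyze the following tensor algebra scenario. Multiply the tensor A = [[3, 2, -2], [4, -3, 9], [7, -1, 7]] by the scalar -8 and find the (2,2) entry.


Scalar multiplication: (cA)_{ij} = c * A_{ij}.
c = -8
A_{22} = -3
(cA)_{22} = -8 * -3 = 24

24


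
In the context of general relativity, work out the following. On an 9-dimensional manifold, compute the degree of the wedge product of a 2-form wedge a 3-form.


The degree of a wedge product is the sum of the degrees of the individual forms.
Degrees: 2, 3
Total degree = 2 + 3 = 5

5


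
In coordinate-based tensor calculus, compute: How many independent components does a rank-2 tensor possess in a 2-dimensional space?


The number of components of a rank-r tensor in d dimensions is d^r.
Here d = 2 and r = 2.
2^2 = 4

4


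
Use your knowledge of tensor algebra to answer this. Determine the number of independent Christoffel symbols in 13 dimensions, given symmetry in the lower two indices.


Christoffel symbols Gamma^k_{ij} are symmetric in i,j, so there are d * d(d+1)/2 independent symbols.
d = 13
d(d+1)/2 = 13 * 14 / 2 = 91
Total = 13 * 91 = 1183

1183


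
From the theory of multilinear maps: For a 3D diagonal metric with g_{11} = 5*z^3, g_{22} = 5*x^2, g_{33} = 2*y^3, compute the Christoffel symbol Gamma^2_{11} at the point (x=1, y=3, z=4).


For a diagonal metric, Gamma^k_{ij} = (1/2) g^{kk} (dg_{ik}/dx_j + dg_{jk}/dx_i - dg_{ij}/dx_k).
The metric is diagonal, so g_{ab} = 0 for a != b.
At the given point: g_{11} = 320, g_{22} = 5, g_{33} = 54
g^{22} = 1/5
dg_{12}/dx_1 = 0 (off-diagonal)
dg_{12}/dx_1 = 0 (off-diagonal)
dg_{11}/dx_2 = dg_{11}/dx_2 = 0
Numerator = 0 + 0 - 0 = 0
Gamma^2_{11} = 0 / (2 * 5) = 0

0


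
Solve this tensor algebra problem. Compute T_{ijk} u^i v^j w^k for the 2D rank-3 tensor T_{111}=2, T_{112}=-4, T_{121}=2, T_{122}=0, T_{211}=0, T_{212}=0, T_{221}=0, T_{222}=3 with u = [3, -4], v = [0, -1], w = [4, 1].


S = sum over i,j,k of T_{ijk} u_i v_j w_k. Expanding all 8 terms:
T_{111}*u_1*v_1*w_1 = 2*3*0*4 = 0  (running total: 0)
T_{112}*u_1*v_1*w_2 = -4*3*0*1 = 0  (running total: 0)
T_{121}*u_1*v_2*w_1 = 2*3*-1*4 = -24  (running total: -24)
T_{122}*u_1*v_2*w_2 = 0*3*-1*1 = 0  (running total: -24)
T_{211}*u_2*v_1*w_1 = 0*-4*0*4 = 0  (running total: -24)
T_{212}*u_2*v_1*w_2 = 0*-4*0*1 = 0  (running total: -24)
T_{221}*u_2*v_2*w_1 = 0*-4*-1*4 = 0  (running total: -24)
T_{222}*u_2*v_2*w_2 = 3*-4*-1*1 = 12  (running total: -12)
S = -12

-12


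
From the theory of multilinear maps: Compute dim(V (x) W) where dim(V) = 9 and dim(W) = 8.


The dimension of a tensor product is the product of dimensions.
dim(V) = 9, dim(W) = 8
dim(V (x) W) = 9 * 8 = 72

72


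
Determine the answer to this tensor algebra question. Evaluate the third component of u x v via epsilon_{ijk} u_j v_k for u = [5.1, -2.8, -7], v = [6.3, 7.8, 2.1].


(u x v)_3 = sum_{j,k} epsilon_{3jk} u_j v_k. Only permutations of (1,2,3) contribute; the two non-zero terms are:
eps_{312} u_1 v_2 = 1 * 5.1 * 7.8 = 39.78
eps_{321} u_2 v_1 = -1 * -2.8 * 6.3 = 17.64
(u x v)_3 = 57.42

57.42


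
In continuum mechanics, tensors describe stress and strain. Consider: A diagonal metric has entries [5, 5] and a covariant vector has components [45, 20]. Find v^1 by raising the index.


To raise an index with a diagonal metric: v^i = v_i / g_{ii}.
For index 1: v_1 = 45, g_{11} = 5
v^1 = 45 / 5 = 9

9


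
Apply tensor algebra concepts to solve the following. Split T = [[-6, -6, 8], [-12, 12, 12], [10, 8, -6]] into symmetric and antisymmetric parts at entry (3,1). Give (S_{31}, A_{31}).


T_{31} = 10
T_{13} = 8
S_{31} = (10 + 8)/2 = 18/2 = 9
A_{31} = (10 - 8)/2 = 2/2 = 1
Check: S + A = 9 + 1 = 10 = T_{31}.

(9, 1)


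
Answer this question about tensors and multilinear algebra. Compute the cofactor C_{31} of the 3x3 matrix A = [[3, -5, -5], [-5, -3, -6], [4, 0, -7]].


To find cofactor C_{31}, delete row 3 and column 1.
The resulting 2x2 submatrix is: [[-5, -5], [-3, -6]]
Minor M_{31} = -5*-6 - -5*-3
  = 30 - 15 = 15
Sign = (-1)^(3+1) = (-1)^4 = 1
Cofactor C_{31} = 1 * 15 = 15

15


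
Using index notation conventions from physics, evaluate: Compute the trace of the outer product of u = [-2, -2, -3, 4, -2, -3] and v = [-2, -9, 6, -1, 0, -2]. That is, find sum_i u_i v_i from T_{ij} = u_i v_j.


The outer product gives T_{ij} = u_i v_j.
The trace (contraction) is Tr(T) = sum_i T_{ii} = sum_i u_i v_i.
Diagonal entries:
T_{11} = u_1 * v_1 = -2 * -2 = 4
T_{22} = u_2 * v_2 = -2 * -9 = 18
T_{33} = u_3 * v_3 = -3 * 6 = -18
T_{44} = u_4 * v_4 = 4 * -1 = -4
T_{55} = u_5 * v_5 = -2 * 0 = 0
T_{66} = u_6 * v_6 = -3 * -2 = 6
Tr(T) = 4 + 18 + -18 + -4 + 0 + 6 = 6

6


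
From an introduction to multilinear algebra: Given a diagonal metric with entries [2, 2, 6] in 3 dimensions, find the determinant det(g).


For a diagonal metric, the determinant is the product of diagonal entries.
Diagonal entries: 2, 2, 6
det(g) = 2 * 2 * 6 = 24

24


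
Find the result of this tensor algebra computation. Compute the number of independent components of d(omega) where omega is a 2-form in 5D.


The exterior derivative of a p-form is a (p+1)-form.
Its number of independent components is C(n, p+1).
n = 5, p+1 = 3
C(5, 3) = 10

10


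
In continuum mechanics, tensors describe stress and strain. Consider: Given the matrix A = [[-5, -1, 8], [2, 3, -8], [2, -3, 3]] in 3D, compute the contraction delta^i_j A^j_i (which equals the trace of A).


The contraction (trace) of a rank-2 tensor is the sum of its diagonal elements.
Diagonal entries: A[1,1] = -5, A[2,2] = 3, A[3,3] = 3
Tr(A) = -5 + 3 + 3 = 1

1


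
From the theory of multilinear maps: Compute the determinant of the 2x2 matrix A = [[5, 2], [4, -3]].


For a 2x2 matrix [[a, b], [c, d]], det = a*d - b*c.
a = 5, b = 2, c = 4, d = -3
a*d = 5 * -3 = -15
b*c = 2 * 4 = 8
det = -15 - 8 = -23

-23


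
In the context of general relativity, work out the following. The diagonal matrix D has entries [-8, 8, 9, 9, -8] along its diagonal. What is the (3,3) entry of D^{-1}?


For a diagonal matrix, the inverse has entries (D^{-1})_{ii} = 1/d_{ii}.
The diagonal entries are: d_{11} = -8, d_{22} = 8, d_{33} = 9, d_{44} = 9, d_{55} = -8
We need (D^{-1})_{33} = 1/d_{33} = 1/9 = 1/9

1/9


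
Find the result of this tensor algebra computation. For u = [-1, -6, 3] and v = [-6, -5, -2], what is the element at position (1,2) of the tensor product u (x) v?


The outer product entry T_{ij} = u_i * v_j.
We need i=1, j=2.
u_1 = -1, v_2 = -5
T_{1,2} = -1 * -5 = 5

5


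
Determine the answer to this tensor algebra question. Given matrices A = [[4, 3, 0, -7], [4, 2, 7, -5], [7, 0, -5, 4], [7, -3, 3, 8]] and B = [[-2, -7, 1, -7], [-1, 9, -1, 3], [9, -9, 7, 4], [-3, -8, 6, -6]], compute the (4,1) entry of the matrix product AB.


(AB)_{ij} = sum_k A_{ik} B_{kj}.
For i=4, j=1:
A_{41} * B_{11} = 7 * -2 = -14
A_{42} * B_{21} = -3 * -1 = 3
A_{43} * B_{31} = 3 * 9 = 27
A_{44} * B_{41} = 8 * -3 = -24
Sum = -14 + 3 + 27 + -24 = -8

-8


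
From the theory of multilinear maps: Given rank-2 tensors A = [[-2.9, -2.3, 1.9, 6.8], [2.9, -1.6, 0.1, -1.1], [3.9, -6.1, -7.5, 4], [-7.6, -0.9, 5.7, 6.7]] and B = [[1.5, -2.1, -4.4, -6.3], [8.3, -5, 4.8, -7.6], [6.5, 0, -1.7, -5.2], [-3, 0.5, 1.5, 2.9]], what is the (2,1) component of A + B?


Tensor addition is component-wise: (A + B)_{ij} = A_{ij} + B_{ij}.
A_{21} = 2.9
B_{21} = 8.3
(A + B)_{21} = 2.9 + 8.3 = 11.2

11.2


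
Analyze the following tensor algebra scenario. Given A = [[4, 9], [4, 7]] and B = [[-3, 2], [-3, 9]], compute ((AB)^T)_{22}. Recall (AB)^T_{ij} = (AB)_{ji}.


(AB)^T_{ij} = (AB)_{ji} = sum_k A_{jk} B_{ki}.
For i=2, j=2 we need (AB)_{22}:
A_{21} * B_{12} = 4 * 2 = 8
A_{22} * B_{22} = 7 * 9 = 63
Sum = 8 + 63 = 71

71


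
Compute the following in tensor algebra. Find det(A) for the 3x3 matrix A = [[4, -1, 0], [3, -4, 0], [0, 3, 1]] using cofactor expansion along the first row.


Expanding along the first row, det(A) = a11*M_11 - a12*M_12 + a13*M_13, where M_1j is the (1,j) minor.
Minor M_11 = -4*1 - 0*3 = -4
Minor M_12 = 3*1 - 0*0 = 3
Minor M_13 = 3*3 - -4*0 = 9
det = 4*(-4) - -1*(3) + 0*(9)
    = -16 - -3 + 0
    = -13

-13


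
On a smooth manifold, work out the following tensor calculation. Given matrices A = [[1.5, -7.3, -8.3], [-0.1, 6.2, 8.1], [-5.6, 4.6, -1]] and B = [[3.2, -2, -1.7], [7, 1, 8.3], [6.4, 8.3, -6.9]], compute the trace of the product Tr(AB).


Tr(AB) = sum_i (AB)_{ii} where (AB)_{ii} = sum_k A_{ik} B_{ki}.
(AB)_{11} = 1.5*3.2 + -7.3*7 + -8.3*6.4 = -99.42
(AB)_{22} = -0.1*-2 + 6.2*1 + 8.1*8.3 = 73.63
(AB)_{33} = -5.6*-1.7 + 4.6*8.3 + -1*-6.9 = 54.6
Tr(AB) = -99.42 + 73.63 + 54.6 = 28.81

28.81


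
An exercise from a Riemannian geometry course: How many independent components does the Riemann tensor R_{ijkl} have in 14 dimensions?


The Riemann tensor in d dimensions has d^2(d^2 - 1)/12 independent components.
d = 14, so d^2 = 196
d^2 - 1 = 195
d^2(d^2 - 1) = 196 * 195 = 38220
Divide by 12: 38220 / 12 = 3185

3185


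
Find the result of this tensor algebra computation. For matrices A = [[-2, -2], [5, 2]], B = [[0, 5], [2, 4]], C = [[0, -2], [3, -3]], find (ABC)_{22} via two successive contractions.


(ABC)_{22} = sum_m (AB)_{2m} C_{m2}. First compute row 2 of AB.
(AB)_{21} = 5*0 + 2*2 = 4
(AB)_{22} = 5*5 + 2*4 = 33
Now contract with column 2 of C:
(AB)_{21} * C_{12} = 4 * -2 = -8
(AB)_{22} * C_{22} = 33 * -3 = -99
(ABC)_{22} = -8 + -99 = -107

-107


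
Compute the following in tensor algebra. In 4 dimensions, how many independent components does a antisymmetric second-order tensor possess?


A antisymmetric rank-2 tensor in d dimensions has d(d-1)/2 independent components.
d = 4
d(d-1)/2 = 4 * 3 / 2 = 12 / 2 = 6

6


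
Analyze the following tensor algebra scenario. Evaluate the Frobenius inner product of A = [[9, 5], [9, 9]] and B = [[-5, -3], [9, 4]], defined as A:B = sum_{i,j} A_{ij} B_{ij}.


A:B = sum over all i,j of A_{ij} * B_{ij}.
Row 1: 9*-5=-45, 5*-3=-15 => row sum = -60
Row 2: 9*9=81, 9*4=36 => row sum = 117
Total = -60 + 117 = 57

57


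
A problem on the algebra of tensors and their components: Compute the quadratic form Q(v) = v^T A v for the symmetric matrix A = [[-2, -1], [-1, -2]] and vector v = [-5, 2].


First compute Av:
(Av)_1 = -2*-5 + -1*2 = 8
(Av)_2 = -1*-5 + -2*2 = 1
Av = [8, 1]
Then v^T (Av) = -5*8 + 2*1
= -40 + 2 = -38

-38


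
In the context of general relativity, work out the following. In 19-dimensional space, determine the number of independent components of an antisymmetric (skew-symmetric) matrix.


An antisymmetric rank-2 tensor satisfies A_{ij} = -A_{ji}, so diagonal entries are zero.
The independent components are the upper-triangular entries: C(n, 2) = n(n-1)/2.
n = 19
C(19, 2) = 19 * 18 / 2 = 342 / 2 = 171

171


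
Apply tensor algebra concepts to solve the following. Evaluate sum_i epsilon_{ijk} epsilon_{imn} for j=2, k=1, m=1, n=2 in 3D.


Using the identity: epsilon_{ijk} epsilon_{imn} = delta_{jm} delta_{kn} - delta_{jn} delta_{km}.
delta_{21} = 0
delta_{12} = 0
delta_{22} = 1
delta_{11} = 1
Result = 0 * 0 - 1 * 1 = 0 - 1 = -1

-1


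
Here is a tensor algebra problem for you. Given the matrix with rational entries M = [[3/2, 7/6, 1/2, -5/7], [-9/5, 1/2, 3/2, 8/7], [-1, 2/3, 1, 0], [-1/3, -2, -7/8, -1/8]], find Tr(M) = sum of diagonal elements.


The trace is the sum of diagonal entries.
Diagonal: M[1,1] = 3/2, M[2,2] = 1/2, M[3,3] = 1, M[4,4] = -1/8
Tr(M) = 3/2 + 1/2 + 1 + -1/8
Computing step by step:
After adding M[1,1]: 3/2
After adding M[2,2]: 2
After adding M[3,3]: 3
After adding M[4,4]: 23/8
Tr(M) = 23/8

23/8


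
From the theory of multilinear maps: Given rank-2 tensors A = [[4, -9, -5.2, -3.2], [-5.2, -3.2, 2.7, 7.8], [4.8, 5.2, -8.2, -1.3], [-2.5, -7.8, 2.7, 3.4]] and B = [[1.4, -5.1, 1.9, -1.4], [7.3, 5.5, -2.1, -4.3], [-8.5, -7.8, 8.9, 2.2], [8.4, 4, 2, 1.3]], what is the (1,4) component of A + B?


Tensor addition is component-wise: (A + B)_{ij} = A_{ij} + B_{ij}.
A_{14} = -3.2
B_{14} = -1.4
(A + B)_{14} = -3.2 + -1.4 = -4.6

-4.6


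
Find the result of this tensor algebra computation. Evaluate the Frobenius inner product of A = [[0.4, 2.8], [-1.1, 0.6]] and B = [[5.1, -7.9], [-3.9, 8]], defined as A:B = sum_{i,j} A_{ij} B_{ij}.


A:B = sum over all i,j of A_{ij} * B_{ij}.
Row 1: 0.4*5.1=2.04, 2.8*-7.9=-22.12 => row sum = -20.08
Row 2: -1.1*-3.9=4.29, 0.6*8=4.8 => row sum = 9.09
Total = -20.08 + 9.09 = -10.99

-10.99


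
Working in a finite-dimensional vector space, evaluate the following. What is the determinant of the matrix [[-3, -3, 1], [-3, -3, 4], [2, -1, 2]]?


Expanding along the first row, det(A) = a11*M_11 - a12*M_12 + a13*M_13, where M_1j is the (1,j) minor.
Minor M_11 = -3*2 - 4*-1 = -2
Minor M_12 = -3*2 - 4*2 = -14
Minor M_13 = -3*-1 - -3*2 = 9
det = -3*(-2) - -3*(-14) + 1*(9)
    = 6 - 42 + 9
    = -27

-27


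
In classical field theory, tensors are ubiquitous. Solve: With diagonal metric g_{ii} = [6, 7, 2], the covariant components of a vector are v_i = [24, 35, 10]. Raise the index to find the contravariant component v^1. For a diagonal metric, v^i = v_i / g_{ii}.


To raise an index with a diagonal metric: v^i = v_i / g_{ii}.
For index 1: v_1 = 24, g_{11} = 6
v^1 = 24 / 6 = 4

4


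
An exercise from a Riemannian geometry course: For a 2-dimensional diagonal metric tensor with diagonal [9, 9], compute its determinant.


For a diagonal metric, the determinant is the product of diagonal entries.
Diagonal entries: 9, 9
det(g) = 9 * 9 = 81

81


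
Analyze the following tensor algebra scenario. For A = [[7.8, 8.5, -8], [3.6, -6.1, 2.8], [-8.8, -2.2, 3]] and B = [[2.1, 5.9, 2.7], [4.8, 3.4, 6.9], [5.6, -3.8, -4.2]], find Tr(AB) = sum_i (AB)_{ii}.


Tr(AB) = sum_i (AB)_{ii} where (AB)_{ii} = sum_k A_{ik} B_{ki}.
(AB)_{11} = 7.8*2.1 + 8.5*4.8 + -8*5.6 = 12.38
(AB)_{22} = 3.6*5.9 + -6.1*3.4 + 2.8*-3.8 = -10.14
(AB)_{33} = -8.8*2.7 + -2.2*6.9 + 3*-4.2 = -51.54
Tr(AB) = 12.38 + -10.14 + -51.54 = -49.3

-49.3


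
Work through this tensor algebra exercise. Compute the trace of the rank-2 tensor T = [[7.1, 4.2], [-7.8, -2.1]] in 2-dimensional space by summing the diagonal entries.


The contraction (trace) of a rank-2 tensor is the sum of its diagonal elements.
Diagonal entries: A[1,1] = 7.1, A[2,2] = -2.1
Tr(A) = 7.1 + -2.1 = 5

5
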